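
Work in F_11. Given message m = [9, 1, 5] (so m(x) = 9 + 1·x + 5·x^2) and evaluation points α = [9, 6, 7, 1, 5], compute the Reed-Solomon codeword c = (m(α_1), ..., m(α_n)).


c = [5, 8, 8, 4, 7]

Message polynomial: m(x) = 9 + 1·x + 5·x^2 (mod 11).
For each evaluation point α_i, compute m(α_i) mod 11:
  α_1 = 9: Horner steps 5 → 2 → 5, so m(9) = 5.
  α_2 = 6: Horner steps 5 → 9 → 8, so m(6) = 8.
  α_3 = 7: Horner steps 5 → 3 → 8, so m(7) = 8.
  α_4 = 1: Horner steps 5 → 6 → 4, so m(1) = 4.
  α_5 = 5: Horner steps 5 → 4 → 7, so m(5) = 7.
Codeword c = [5, 8, 8, 4, 7] ∈ F_11^5.


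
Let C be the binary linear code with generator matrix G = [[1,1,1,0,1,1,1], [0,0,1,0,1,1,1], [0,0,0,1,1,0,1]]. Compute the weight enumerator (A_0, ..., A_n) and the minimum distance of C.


Weight distribution: A_0 = 1, A_2 = 1, A_3 = 2, A_4 = 1, A_5 = 2, A_6 = 1. Minimum distance d = 2.

Enumerate all 2^3 = 8 messages m ∈ F_2^3.
For each, compute codeword c = mG in F_2^7, then tally its weight.
  m = 000 → c = 0000000, weight = 0.
  m = 100 → c = 1110111, weight = 6.
  m = 010 → c = 0010111, weight = 4.
  m = 110 → c = 1100000, weight = 2.
  m = 001 → c = 0001101, weight = 3.
  m = 101 → c = 1111010, weight = 5.
  m = 011 → c = 0011010, weight = 3.
  m = 111 → c = 1101101, weight = 5.
Tally weights:
  weight 0: 1 codewords.
  weight 2: 1 codewords.
  weight 3: 2 codewords.
  weight 4: 1 codewords.
  weight 5: 2 codewords.
  weight 6: 1 codewords.
Minimum distance d = smallest w > 0 with A_w > 0 = 2.
Sanity: Σ A_w = 8 = 2^3 = 8 ✓.


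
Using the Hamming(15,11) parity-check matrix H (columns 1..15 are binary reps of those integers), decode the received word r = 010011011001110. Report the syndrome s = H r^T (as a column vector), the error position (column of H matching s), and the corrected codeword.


s = (1, 1, 1, 1)^T, error position = 15, corrected codeword c = 010011011001111

Compute s = H r^T mod 2 one row at a time:
  s_1 = 1 + 1 + 0 + 0 + 1 + 1 + 1 + 0 = 5 ≡ 1 (mod 2).
  s_2 = 0 + 1 + 1 + 0 + 1 + 1 + 1 + 0 = 5 ≡ 1 (mod 2).
  s_3 = 1 + 0 + 1 + 0 + 0 + 0 + 1 + 0 = 3 ≡ 1 (mod 2).
  s_4 = 0 + 0 + 1 + 0 + 1 + 0 + 1 + 0 = 3 ≡ 1 (mod 2).
s = (1, 1, 1, 1)^T — this equals column 15 of H (binary 1111), so error is at position 15.
Correct: flip bit 15 of r = 010011011001110 to get c = 010011011001111.


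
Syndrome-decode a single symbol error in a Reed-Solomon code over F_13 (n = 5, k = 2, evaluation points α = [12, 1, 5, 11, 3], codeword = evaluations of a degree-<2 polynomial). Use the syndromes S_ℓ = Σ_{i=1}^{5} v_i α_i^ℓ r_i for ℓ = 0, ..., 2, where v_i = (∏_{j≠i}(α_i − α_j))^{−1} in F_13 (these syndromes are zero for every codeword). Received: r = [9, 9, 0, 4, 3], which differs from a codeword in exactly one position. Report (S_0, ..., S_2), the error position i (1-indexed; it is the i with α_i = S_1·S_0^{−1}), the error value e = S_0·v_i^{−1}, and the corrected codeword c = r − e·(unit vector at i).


S = (9, 9, 9), error at position 2, error magnitude e = 3, c = [9, 6, 0, 4, 3].

Step 1: column multipliers v_i = (∏_{j≠i}(α_i − α_j))^{−1} mod 13.
  i = 1 (α = 12): (12−1)(12−5)(12−11)(12−3) = 11·7·1·9 = 693 ≡ 4, so v_1 = 4^{−1} = 10 (mod 13).
  i = 2 (α = 1): (1−12)(1−5)(1−11)(1−3) = (−11)·(−4)·(−10)·(−2) = 880 ≡ 9, so v_2 = 9^{−1} = 3 (mod 13).
  i = 3 (α = 5): (5−12)(5−1)(5−11)(5−3) = (−7)·4·(−6)·2 = 336 ≡ 11, so v_3 = 11^{−1} = 6 (mod 13).
  i = 4 (α = 11): (11−12)(11−1)(11−5)(11−3) = (−1)·10·6·8 = −480 ≡ 1, so v_4 = 1^{−1} = 1 (mod 13).
  i = 5 (α = 3): (3−12)(3−1)(3−5)(3−11) = (−9)·2·(−2)·(−8) = −288 ≡ 11, so v_5 = 11^{−1} = 6 (mod 13).
  v = [10, 3, 6, 1, 6].
Step 2: syndromes of r = [9, 9, 0, 4, 3] (all sums mod 13).
  S_0 = Σ v_i r_i = 10·9 + 3·9 + 6·0 + 1·4 + 6·3 = 139 ≡ 9.
  S_1 = Σ v_i α_i r_i = 10·12·9 + 3·1·9 + 6·5·0 + 1·11·4 + 6·3·3 = 1205 ≡ 9.
  α_i^2 mod 13 = [1, 1, 12, 4, 9].
  S_2 = Σ v_i α_i^2 r_i = 10·1·9 + 3·1·9 + 6·12·0 + 1·4·4 + 6·9·3 = 295 ≡ 9.
  S = (9, 9, 9) ≠ 0, so r is not a codeword (an error is present).
Step 3: locate the error. For a single error e at position i, S_ℓ = v_i·e·α_i^ℓ, so α_err = S_1/S_0.
  S_0^{−1} = 9^{−1} = 3 (mod 13), so α_err = 9·3 = 27 ≡ 1 = α_2. Error position i = 2.
  Consistency check: S_2/S_1 = 9·3 = 27 ≡ 1 = α_err ✓ (single-error assumption holds).
Step 4: error magnitude e = S_0/v_2 = S_0·∏_{j≠2}(α_2 − α_j) = 9·9 = 81 ≡ 3 (mod 13).
Step 5: correct position 2: c_2 = r_2 − e = 9 − 3 ≡ 6 (mod 13). Hence c = [9, 6, 0, 4, 3].
  Check: interpolating c through the α_i gives m(x) = 1 + 5·x (degree < 2) with m(α_i) = c_i for every i, so c is indeed a codeword.


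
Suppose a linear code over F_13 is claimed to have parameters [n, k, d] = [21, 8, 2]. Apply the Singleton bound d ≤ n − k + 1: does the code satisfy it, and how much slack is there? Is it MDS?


Singleton RHS = n − k + 1 = 14, slack = 12, bound satisfied, not MDS.

Singleton bound: d ≤ n − k + 1.
Here n = 21, k = 8, so n − k + 1 = 14.
Given d = 2, check d ≤ 14: YES.
Slack = (n − k + 1) − d = 12.
The code is NOT MDS (slack = 12 > 0).
Description: the claimed parameters are [21, 8, 2]_13; such a code would be non-MDS.


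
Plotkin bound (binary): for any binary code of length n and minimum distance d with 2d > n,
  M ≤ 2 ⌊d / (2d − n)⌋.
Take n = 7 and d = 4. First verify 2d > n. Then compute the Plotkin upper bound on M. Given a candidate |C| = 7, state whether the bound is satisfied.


Plotkin bound M ≤ 8; given |C| = 7 ≤ bound (satisfied).

Check applicability: 2d = 8, n = 7.
2d − n = 1 > 0, so Plotkin applies.
Compute d/(2d−n) = 4/1 ≈ 4.0000.
⌊d/(2d−n)⌋ = 4.
Plotkin bound: M ≤ 2·4 = 8.
Given |C| = 7, check: satisfied.
This |C| is below the Plotkin bound.


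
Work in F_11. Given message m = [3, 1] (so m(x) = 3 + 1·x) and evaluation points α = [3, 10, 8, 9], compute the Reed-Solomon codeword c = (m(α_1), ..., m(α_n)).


c = [6, 2, 0, 1]

Message polynomial: m(x) = 3 + 1·x (mod 11).
For each evaluation point α_i, compute m(α_i) mod 11:
  α_1 = 3: Horner steps 1 → 6, so m(3) = 6.
  α_2 = 10: Horner steps 1 → 2, so m(10) = 2.
  α_3 = 8: Horner steps 1 → 0, so m(8) = 0.
  α_4 = 9: Horner steps 1 → 1, so m(9) = 1.
Codeword c = [6, 2, 0, 1] ∈ F_11^4.


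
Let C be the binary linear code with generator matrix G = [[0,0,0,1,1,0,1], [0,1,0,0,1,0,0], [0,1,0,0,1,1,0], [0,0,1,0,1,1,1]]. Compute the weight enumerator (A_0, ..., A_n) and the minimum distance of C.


Weight distribution: A_0 = 1, A_1 = 1, A_2 = 2, A_3 = 6, A_4 = 5, A_5 = 1. Minimum distance d = 1.

Enumerate all 2^4 = 16 messages m ∈ F_2^4.
For each, compute codeword c = mG in F_2^7, then tally its weight.
  m = 0000 → c = 0000000, weight = 0.
  m = 1000 → c = 0001101, weight = 3.
  m = 0100 → c = 0100100, weight = 2.
  m = 1100 → c = 0101001, weight = 3.
  m = 0010 → c = 0100110, weight = 3.
  m = 1010 → c = 0101011, weight = 4.
  m = 0110 → c = 0000010, weight = 1.
  m = 1110 → c = 0001111, weight = 4.
  m = 0001 → c = 0010111, weight = 4.
  m = 1001 → c = 0011010, weight = 3.
  m = 0101 → c = 0110011, weight = 4.
  m = 1101 → c = 0111110, weight = 5.
  m = 0011 → c = 0110001, weight = 3.
  m = 1011 → c = 0111100, weight = 4.
  m = 0111 → c = 0010101, weight = 3.
  m = 1111 → c = 0011000, weight = 2.
Tally weights:
  weight 0: 1 codewords.
  weight 1: 1 codewords.
  weight 2: 2 codewords.
  weight 3: 6 codewords.
  weight 4: 5 codewords.
  weight 5: 1 codewords.
Minimum distance d = smallest w > 0 with A_w > 0 = 1.
Sanity: Σ A_w = 16 = 2^4 = 16 ✓.


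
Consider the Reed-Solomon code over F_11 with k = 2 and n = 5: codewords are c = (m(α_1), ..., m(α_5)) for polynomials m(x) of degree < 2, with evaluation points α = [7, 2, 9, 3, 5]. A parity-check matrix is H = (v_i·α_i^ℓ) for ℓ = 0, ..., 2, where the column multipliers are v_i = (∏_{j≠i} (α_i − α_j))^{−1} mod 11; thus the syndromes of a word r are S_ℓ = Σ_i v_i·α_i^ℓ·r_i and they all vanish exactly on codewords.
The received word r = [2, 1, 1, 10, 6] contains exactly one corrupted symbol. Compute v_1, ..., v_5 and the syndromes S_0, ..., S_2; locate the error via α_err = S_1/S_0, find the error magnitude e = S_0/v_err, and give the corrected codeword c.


S = (6, 10, 2), error at position 3, error magnitude e = 3, c = [2, 1, 9, 10, 6].

Step 1: column multipliers v_i = (∏_{j≠i}(α_i − α_j))^{−1} mod 11.
  i = 1 (α = 7): (7−2)(7−9)(7−3)(7−5) = 5·(−2)·4·2 = −80 ≡ 8, so v_1 = 8^{−1} = 7 (mod 11).
  i = 2 (α = 2): (2−7)(2−9)(2−3)(2−5) = (−5)·(−7)·(−1)·(−3) = 105 ≡ 6, so v_2 = 6^{−1} = 2 (mod 11).
  i = 3 (α = 9): (9−7)(9−2)(9−3)(9−5) = 2·7·6·4 = 336 ≡ 6, so v_3 = 6^{−1} = 2 (mod 11).
  i = 4 (α = 3): (3−7)(3−2)(3−9)(3−5) = (−4)·1·(−6)·(−2) = −48 ≡ 7, so v_4 = 7^{−1} = 8 (mod 11).
  i = 5 (α = 5): (5−7)(5−2)(5−9)(5−3) = (−2)·3·(−4)·2 = 48 ≡ 4, so v_5 = 4^{−1} = 3 (mod 11).
  v = [7, 2, 2, 8, 3].
Step 2: syndromes of r = [2, 1, 1, 10, 6] (all sums mod 11).
  S_0 = Σ v_i r_i = 7·2 + 2·1 + 2·1 + 8·10 + 3·6 = 116 ≡ 6.
  S_1 = Σ v_i α_i r_i = 7·7·2 + 2·2·1 + 2·9·1 + 8·3·10 + 3·5·6 = 450 ≡ 10.
  α_i^2 mod 11 = [5, 4, 4, 9, 3].
  S_2 = Σ v_i α_i^2 r_i = 7·5·2 + 2·4·1 + 2·4·1 + 8·9·10 + 3·3·6 = 860 ≡ 2.
  S = (6, 10, 2) ≠ 0, so r is not a codeword (an error is present).
Step 3: locate the error. For a single error e at position i, S_ℓ = v_i·e·α_i^ℓ, so α_err = S_1/S_0.
  S_0^{−1} = 6^{−1} = 2 (mod 11), so α_err = 10·2 = 20 ≡ 9 = α_3. Error position i = 3.
  Consistency check: S_2/S_1 = 2·10 = 20 ≡ 9 = α_err ✓ (single-error assumption holds).
Step 4: error magnitude e = S_0/v_3 = S_0·∏_{j≠3}(α_3 − α_j) = 6·6 = 36 ≡ 3 (mod 11).
Step 5: correct position 3: c_3 = r_3 − e = 1 − 3 ≡ 9 (mod 11). Hence c = [2, 1, 9, 10, 6].
  Check: interpolating c through the α_i gives m(x) = 5 + 9·x (degree < 2) with m(α_i) = c_i for every i, so c is indeed a codeword.


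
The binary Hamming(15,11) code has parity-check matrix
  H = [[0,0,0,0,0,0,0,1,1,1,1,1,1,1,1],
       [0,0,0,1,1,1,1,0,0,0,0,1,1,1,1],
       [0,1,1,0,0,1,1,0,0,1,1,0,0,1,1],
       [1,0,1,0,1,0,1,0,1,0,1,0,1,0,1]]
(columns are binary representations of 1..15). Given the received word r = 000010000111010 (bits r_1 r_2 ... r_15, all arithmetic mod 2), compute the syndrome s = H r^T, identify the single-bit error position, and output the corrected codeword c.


s = (0, 1, 1, 0)^T, error position = 6, corrected codeword c = 000011000111010

Compute s = H r^T mod 2 one row at a time:
  s_1 = 0 + 0 + 1 + 1 + 1 + 0 + 1 + 0 = 4 ≡ 0 (mod 2).
  s_2 = 0 + 1 + 0 + 0 + 1 + 0 + 1 + 0 = 3 ≡ 1 (mod 2).
  s_3 = 0 + 0 + 0 + 0 + 1 + 1 + 1 + 0 = 3 ≡ 1 (mod 2).
  s_4 = 0 + 0 + 1 + 0 + 0 + 1 + 0 + 0 = 2 ≡ 0 (mod 2).
s = (0, 1, 1, 0)^T — this equals column 6 of H (binary 0110), so error is at position 6.
Correct: flip bit 6 of r = 000010000111010 to get c = 000011000111010.


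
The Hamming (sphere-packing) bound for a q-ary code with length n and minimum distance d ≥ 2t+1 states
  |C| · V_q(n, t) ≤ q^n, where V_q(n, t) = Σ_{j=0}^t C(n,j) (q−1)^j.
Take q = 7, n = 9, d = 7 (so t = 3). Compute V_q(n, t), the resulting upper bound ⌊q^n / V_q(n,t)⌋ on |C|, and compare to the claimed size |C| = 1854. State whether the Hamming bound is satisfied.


V_q(n, t) = 19495, q^n = 40353607, Hamming bound = 2069, |C| = 1854 ≤ bound (satisfied).

Step 1: Compute V_q(n, t) = Σ_{j=0}^3 C(n, j) (q−1)^j.
  j = 0: C(9,0)·(6)^0 = 1·1 = 1.
  j = 1: C(9,1)·(6)^1 = 9·6 = 54.
  j = 2: C(9,2)·(6)^2 = 36·36 = 1296.
  j = 3: C(9,3)·(6)^3 = 84·216 = 18144.
  V_q(n, t) = 1 + 54 + 1296 + 18144 = 19495.
Step 2: q^n = 7^9 = 40353607.
Step 3: Hamming bound ⌊q^n / V_q(n,t)⌋ = ⌊40353607/19495⌋ = 2069.
Step 4: Compare |C| = 1854 to 2069: satisfied.
The claimed |C| lies below the Hamming bound.


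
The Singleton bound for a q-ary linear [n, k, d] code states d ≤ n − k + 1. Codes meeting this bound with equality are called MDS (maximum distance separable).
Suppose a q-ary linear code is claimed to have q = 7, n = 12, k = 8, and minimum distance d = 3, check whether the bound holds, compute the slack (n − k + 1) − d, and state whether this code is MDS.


Singleton RHS = n − k + 1 = 5, slack = 2, bound satisfied, not MDS.

Singleton bound: d ≤ n − k + 1.
Here n = 12, k = 8, so n − k + 1 = 5.
Given d = 3, check d ≤ 5: YES.
Slack = (n − k + 1) − d = 2.
The code is NOT MDS (slack = 2 > 0).
Description: the claimed parameters are [12, 8, 3]_7; such a code would be non-MDS.


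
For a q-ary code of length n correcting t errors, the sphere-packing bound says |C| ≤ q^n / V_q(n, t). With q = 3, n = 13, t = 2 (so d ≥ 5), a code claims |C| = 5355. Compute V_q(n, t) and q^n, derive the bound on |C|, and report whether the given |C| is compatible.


V_q(n, t) = 339, q^n = 1594323, Hamming bound = 4703, |C| = 5355 > bound (violated).

Step 1: Compute V_q(n, t) = Σ_{j=0}^2 C(n, j) (q−1)^j.
  j = 0: C(13,0)·(2)^0 = 1·1 = 1.
  j = 1: C(13,1)·(2)^1 = 13·2 = 26.
  j = 2: C(13,2)·(2)^2 = 78·4 = 312.
  V_q(n, t) = 1 + 26 + 312 = 339.
Step 2: q^n = 3^13 = 1594323.
Step 3: Hamming bound ⌊q^n / V_q(n,t)⌋ = ⌊1594323/339⌋ = 4703.
Step 4: Compare |C| = 5355 to 4703: violated.
The claimed |C| lies above the Hamming bound, so no 3-ary code of length 13 with d ≥ 5 can have 5355 codewords.


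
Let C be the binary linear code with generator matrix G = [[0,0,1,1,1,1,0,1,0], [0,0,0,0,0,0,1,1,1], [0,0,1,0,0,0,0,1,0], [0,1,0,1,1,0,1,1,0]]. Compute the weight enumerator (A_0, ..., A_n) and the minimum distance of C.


Weight distribution: A_0 = 1, A_2 = 1, A_3 = 4, A_4 = 3, A_5 = 4, A_6 = 3. Minimum distance d = 2.

Enumerate all 2^4 = 16 messages m ∈ F_2^4.
For each, compute codeword c = mG in F_2^9, then tally its weight.
  m = 0000 → c = 000000000, weight = 0.
  m = 1000 → c = 001111010, weight = 5.
  m = 0100 → c = 000000111, weight = 3.
  m = 1100 → c = 001111101, weight = 6.
  m = 0010 → c = 001000010, weight = 2.
  m = 1010 → c = 000111000, weight = 3.
  m = 0110 → c = 001000101, weight = 3.
  m = 1110 → c = 000111111, weight = 6.
  m = 0001 → c = 010110110, weight = 5.
  m = 1001 → c = 011001100, weight = 4.
  m = 0101 → c = 010110001, weight = 4.
  m = 1101 → c = 011001011, weight = 5.
  m = 0011 → c = 011110100, weight = 5.
  m = 1011 → c = 010001110, weight = 4.
  m = 0111 → c = 011110011, weight = 6.
  m = 1111 → c = 010001001, weight = 3.
Tally weights:
  weight 0: 1 codewords.
  weight 2: 1 codewords.
  weight 3: 4 codewords.
  weight 4: 3 codewords.
  weight 5: 4 codewords.
  weight 6: 3 codewords.
Minimum distance d = smallest w > 0 with A_w > 0 = 2.
Sanity: Σ A_w = 16 = 2^4 = 16 ✓.


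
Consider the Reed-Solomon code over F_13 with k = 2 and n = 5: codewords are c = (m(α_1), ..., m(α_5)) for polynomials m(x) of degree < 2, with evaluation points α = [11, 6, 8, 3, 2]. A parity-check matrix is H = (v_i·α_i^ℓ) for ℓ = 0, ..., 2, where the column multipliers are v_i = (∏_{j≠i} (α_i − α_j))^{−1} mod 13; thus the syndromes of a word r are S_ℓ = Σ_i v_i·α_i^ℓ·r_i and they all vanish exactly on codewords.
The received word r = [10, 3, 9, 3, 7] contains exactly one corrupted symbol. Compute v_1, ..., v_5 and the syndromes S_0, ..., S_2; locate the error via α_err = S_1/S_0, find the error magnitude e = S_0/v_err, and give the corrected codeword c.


S = (4, 11, 1), error at position 2, error magnitude e = 12, c = [10, 4, 9, 3, 7].

Step 1: column multipliers v_i = (∏_{j≠i}(α_i − α_j))^{−1} mod 13.
  i = 1 (α = 11): (11−6)(11−8)(11−3)(11−2) = 5·3·8·9 = 1080 ≡ 1, so v_1 = 1^{−1} = 1 (mod 13).
  i = 2 (α = 6): (6−11)(6−8)(6−3)(6−2) = (−5)·(−2)·3·4 = 120 ≡ 3, so v_2 = 3^{−1} = 9 (mod 13).
  i = 3 (α = 8): (8−11)(8−6)(8−3)(8−2) = (−3)·2·5·6 = −180 ≡ 2, so v_3 = 2^{−1} = 7 (mod 13).
  i = 4 (α = 3): (3−11)(3−6)(3−8)(3−2) = (−8)·(−3)·(−5)·1 = −120 ≡ 10, so v_4 = 10^{−1} = 4 (mod 13).
  i = 5 (α = 2): (2−11)(2−6)(2−8)(2−3) = (−9)·(−4)·(−6)·(−1) = 216 ≡ 8, so v_5 = 8^{−1} = 5 (mod 13).
  v = [1, 9, 7, 4, 5].
Step 2: syndromes of r = [10, 3, 9, 3, 7] (all sums mod 13).
  S_0 = Σ v_i r_i = 1·10 + 9·3 + 7·9 + 4·3 + 5·7 = 147 ≡ 4.
  S_1 = Σ v_i α_i r_i = 1·11·10 + 9·6·3 + 7·8·9 + 4·3·3 + 5·2·7 = 882 ≡ 11.
  α_i^2 mod 13 = [4, 10, 12, 9, 4].
  S_2 = Σ v_i α_i^2 r_i = 1·4·10 + 9·10·3 + 7·12·9 + 4·9·3 + 5·4·7 = 1314 ≡ 1.
  S = (4, 11, 1) ≠ 0, so r is not a codeword (an error is present).
Step 3: locate the error. For a single error e at position i, S_ℓ = v_i·e·α_i^ℓ, so α_err = S_1/S_0.
  S_0^{−1} = 4^{−1} = 10 (mod 13), so α_err = 11·10 = 110 ≡ 6 = α_2. Error position i = 2.
  Consistency check: S_2/S_1 = 1·6 = 6 ≡ 6 = α_err ✓ (single-error assumption holds).
Step 4: error magnitude e = S_0/v_2 = S_0·∏_{j≠2}(α_2 − α_j) = 4·3 = 12 ≡ 12 (mod 13).
Step 5: correct position 2: c_2 = r_2 − e = 3 − 12 ≡ 4 (mod 13). Hence c = [10, 4, 9, 3, 7].
  Check: interpolating c through the α_i gives m(x) = 2 + 9·x (degree < 2) with m(α_i) = c_i for every i, so c is indeed a codeword.


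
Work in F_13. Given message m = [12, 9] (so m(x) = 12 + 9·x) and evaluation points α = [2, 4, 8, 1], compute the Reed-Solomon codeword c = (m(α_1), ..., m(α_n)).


c = [4, 9, 6, 8]

Message polynomial: m(x) = 12 + 9·x (mod 13).
For each evaluation point α_i, compute m(α_i) mod 13:
  α_1 = 2: Horner steps 9 → 4, so m(2) = 4.
  α_2 = 4: Horner steps 9 → 9, so m(4) = 9.
  α_3 = 8: Horner steps 9 → 6, so m(8) = 6.
  α_4 = 1: Horner steps 9 → 8, so m(1) = 8.
Codeword c = [4, 9, 6, 8] ∈ F_13^4.


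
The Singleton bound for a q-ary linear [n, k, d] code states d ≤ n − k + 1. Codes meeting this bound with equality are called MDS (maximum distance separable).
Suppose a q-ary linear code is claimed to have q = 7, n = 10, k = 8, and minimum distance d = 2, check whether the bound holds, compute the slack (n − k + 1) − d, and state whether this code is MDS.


Singleton RHS = n − k + 1 = 3, slack = 1, bound satisfied, not MDS.

Singleton bound: d ≤ n − k + 1.
Here n = 10, k = 8, so n − k + 1 = 3.
Given d = 2, check d ≤ 3: YES.
Slack = (n − k + 1) − d = 1.
The code is NOT MDS (slack = 1 > 0).
Description: the claimed parameters are [10, 8, 2]_7; such a code would be non-MDS.


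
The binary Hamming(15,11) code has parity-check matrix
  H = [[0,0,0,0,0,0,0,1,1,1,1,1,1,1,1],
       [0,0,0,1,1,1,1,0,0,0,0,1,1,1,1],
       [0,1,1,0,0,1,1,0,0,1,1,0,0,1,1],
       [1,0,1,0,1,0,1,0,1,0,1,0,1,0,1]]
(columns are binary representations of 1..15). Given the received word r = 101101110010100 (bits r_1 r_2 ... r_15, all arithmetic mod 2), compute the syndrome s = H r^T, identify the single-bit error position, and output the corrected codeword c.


s = (1, 0, 0, 1)^T, error position = 9, corrected codeword c = 101101111010100

Compute s = H r^T mod 2 one row at a time:
  s_1 = 1 + 0 + 0 + 1 + 0 + 1 + 0 + 0 = 3 ≡ 1 (mod 2).
  s_2 = 1 + 0 + 1 + 1 + 0 + 1 + 0 + 0 = 4 ≡ 0 (mod 2).
  s_3 = 0 + 1 + 1 + 1 + 0 + 1 + 0 + 0 = 4 ≡ 0 (mod 2).
  s_4 = 1 + 1 + 0 + 1 + 0 + 1 + 1 + 0 = 5 ≡ 1 (mod 2).
s = (1, 0, 0, 1)^T — this equals column 9 of H (binary 1001), so error is at position 9.
Correct: flip bit 9 of r = 101101110010100 to get c = 101101111010100.


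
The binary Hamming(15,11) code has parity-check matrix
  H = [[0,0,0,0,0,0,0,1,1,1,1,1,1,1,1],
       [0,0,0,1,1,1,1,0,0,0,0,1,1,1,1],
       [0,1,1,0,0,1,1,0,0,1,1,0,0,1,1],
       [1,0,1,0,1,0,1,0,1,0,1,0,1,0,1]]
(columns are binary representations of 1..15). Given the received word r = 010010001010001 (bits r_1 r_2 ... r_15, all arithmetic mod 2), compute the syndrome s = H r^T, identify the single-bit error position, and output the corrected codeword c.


s = (1, 0, 1, 0)^T, error position = 10, corrected codeword c = 010010001110001

Compute s = H r^T mod 2 one row at a time:
  s_1 = 0 + 1 + 0 + 1 + 0 + 0 + 0 + 1 = 3 ≡ 1 (mod 2).
  s_2 = 0 + 1 + 0 + 0 + 0 + 0 + 0 + 1 = 2 ≡ 0 (mod 2).
  s_3 = 1 + 0 + 0 + 0 + 0 + 1 + 0 + 1 = 3 ≡ 1 (mod 2).
  s_4 = 0 + 0 + 1 + 0 + 1 + 1 + 0 + 1 = 4 ≡ 0 (mod 2).
s = (1, 0, 1, 0)^T — this equals column 10 of H (binary 1010), so error is at position 10.
Correct: flip bit 10 of r = 010010001010001 to get c = 010010001110001.


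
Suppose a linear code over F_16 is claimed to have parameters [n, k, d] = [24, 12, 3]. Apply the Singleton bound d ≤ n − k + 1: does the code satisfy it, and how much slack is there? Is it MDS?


Singleton RHS = n − k + 1 = 13, slack = 10, bound satisfied, not MDS.

Singleton bound: d ≤ n − k + 1.
Here n = 24, k = 12, so n − k + 1 = 13.
Given d = 3, check d ≤ 13: YES.
Slack = (n − k + 1) − d = 10.
The code is NOT MDS (slack = 10 > 0).
Description: the claimed parameters are [24, 12, 3]_16; such a code would be non-MDS.


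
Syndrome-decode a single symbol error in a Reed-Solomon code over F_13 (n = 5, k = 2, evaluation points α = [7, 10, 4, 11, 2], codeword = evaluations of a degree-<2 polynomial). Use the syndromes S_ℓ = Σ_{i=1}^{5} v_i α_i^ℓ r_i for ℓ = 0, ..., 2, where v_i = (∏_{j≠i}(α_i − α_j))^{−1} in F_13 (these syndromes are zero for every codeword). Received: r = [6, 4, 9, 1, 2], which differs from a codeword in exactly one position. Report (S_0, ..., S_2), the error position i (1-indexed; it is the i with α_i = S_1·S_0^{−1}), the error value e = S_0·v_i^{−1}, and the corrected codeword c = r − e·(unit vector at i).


S = (10, 5, 9), error at position 1, error magnitude e = 6, c = [0, 4, 9, 1, 2].

Step 1: column multipliers v_i = (∏_{j≠i}(α_i − α_j))^{−1} mod 13.
  i = 1 (α = 7): (7−10)(7−4)(7−11)(7−2) = (−3)·3·(−4)·5 = 180 ≡ 11, so v_1 = 11^{−1} = 6 (mod 13).
  i = 2 (α = 10): (10−7)(10−4)(10−11)(10−2) = 3·6·(−1)·8 = −144 ≡ 12, so v_2 = 12^{−1} = 12 (mod 13).
  i = 3 (α = 4): (4−7)(4−10)(4−11)(4−2) = (−3)·(−6)·(−7)·2 = −252 ≡ 8, so v_3 = 8^{−1} = 5 (mod 13).
  i = 4 (α = 11): (11−7)(11−10)(11−4)(11−2) = 4·1·7·9 = 252 ≡ 5, so v_4 = 5^{−1} = 8 (mod 13).
  i = 5 (α = 2): (2−7)(2−10)(2−4)(2−11) = (−5)·(−8)·(−2)·(−9) = 720 ≡ 5, so v_5 = 5^{−1} = 8 (mod 13).
  v = [6, 12, 5, 8, 8].
Step 2: syndromes of r = [6, 4, 9, 1, 2] (all sums mod 13).
  S_0 = Σ v_i r_i = 6·6 + 12·4 + 5·9 + 8·1 + 8·2 = 153 ≡ 10.
  S_1 = Σ v_i α_i r_i = 6·7·6 + 12·10·4 + 5·4·9 + 8·11·1 + 8·2·2 = 1032 ≡ 5.
  α_i^2 mod 13 = [10, 9, 3, 4, 4].
  S_2 = Σ v_i α_i^2 r_i = 6·10·6 + 12·9·4 + 5·3·9 + 8·4·1 + 8·4·2 = 1023 ≡ 9.
  S = (10, 5, 9) ≠ 0, so r is not a codeword (an error is present).
Step 3: locate the error. For a single error e at position i, S_ℓ = v_i·e·α_i^ℓ, so α_err = S_1/S_0.
  S_0^{−1} = 10^{−1} = 4 (mod 13), so α_err = 5·4 = 20 ≡ 7 = α_1. Error position i = 1.
  Consistency check: S_2/S_1 = 9·8 = 72 ≡ 7 = α_err ✓ (single-error assumption holds).
Step 4: error magnitude e = S_0/v_1 = S_0·∏_{j≠1}(α_1 − α_j) = 10·11 = 110 ≡ 6 (mod 13).
Step 5: correct position 1: c_1 = r_1 − e = 6 − 6 ≡ 0 (mod 13). Hence c = [0, 4, 9, 1, 2].
  Check: interpolating c through the α_i gives m(x) = 8 + 10·x (degree < 2) with m(α_i) = c_i for every i, so c is indeed a codeword.


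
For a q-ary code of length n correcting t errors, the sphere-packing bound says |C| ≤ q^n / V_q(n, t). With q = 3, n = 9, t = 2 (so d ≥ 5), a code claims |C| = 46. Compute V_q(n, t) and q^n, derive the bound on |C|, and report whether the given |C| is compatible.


V_q(n, t) = 163, q^n = 19683, Hamming bound = 120, |C| = 46 ≤ bound (satisfied).

Step 1: Compute V_q(n, t) = Σ_{j=0}^2 C(n, j) (q−1)^j.
  j = 0: C(9,0)·(2)^0 = 1·1 = 1.
  j = 1: C(9,1)·(2)^1 = 9·2 = 18.
  j = 2: C(9,2)·(2)^2 = 36·4 = 144.
  V_q(n, t) = 1 + 18 + 144 = 163.
Step 2: q^n = 3^9 = 19683.
Step 3: Hamming bound ⌊q^n / V_q(n,t)⌋ = ⌊19683/163⌋ = 120.
Step 4: Compare |C| = 46 to 120: satisfied.
The claimed |C| lies below the Hamming bound.


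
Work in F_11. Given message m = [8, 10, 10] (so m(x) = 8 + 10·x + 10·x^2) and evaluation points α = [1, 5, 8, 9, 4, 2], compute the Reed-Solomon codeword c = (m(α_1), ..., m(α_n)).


c = [6, 0, 2, 6, 10, 2]

Message polynomial: m(x) = 8 + 10·x + 10·x^2 (mod 11).
For each evaluation point α_i, compute m(α_i) mod 11:
  α_1 = 1: Horner steps 10 → 9 → 6, so m(1) = 6.
  α_2 = 5: Horner steps 10 → 5 → 0, so m(5) = 0.
  α_3 = 8: Horner steps 10 → 2 → 2, so m(8) = 2.
  α_4 = 9: Horner steps 10 → 1 → 6, so m(9) = 6.
  α_5 = 4: Horner steps 10 → 6 → 10, so m(4) = 10.
  α_6 = 2: Horner steps 10 → 8 → 2, so m(2) = 2.
Codeword c = [6, 0, 2, 6, 10, 2] ∈ F_11^6.


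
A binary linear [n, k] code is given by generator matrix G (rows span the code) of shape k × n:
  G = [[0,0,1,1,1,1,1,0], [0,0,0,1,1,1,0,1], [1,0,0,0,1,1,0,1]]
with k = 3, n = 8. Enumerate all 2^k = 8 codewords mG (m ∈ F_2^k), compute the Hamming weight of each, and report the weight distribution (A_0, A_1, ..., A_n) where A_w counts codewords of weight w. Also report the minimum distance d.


Weight distribution: A_0 = 1, A_2 = 1, A_3 = 1, A_4 = 2, A_5 = 3. Minimum distance d = 2.

Enumerate all 2^3 = 8 messages m ∈ F_2^3.
For each, compute codeword c = mG in F_2^8, then tally its weight.
  m = 000 → c = 00000000, weight = 0.
  m = 100 → c = 00111110, weight = 5.
  m = 010 → c = 00011101, weight = 4.
  m = 110 → c = 00100011, weight = 3.
  m = 001 → c = 10001101, weight = 4.
  m = 101 → c = 10110011, weight = 5.
  m = 011 → c = 10010000, weight = 2.
  m = 111 → c = 10101110, weight = 5.
Tally weights:
  weight 0: 1 codewords.
  weight 2: 1 codewords.
  weight 3: 1 codewords.
  weight 4: 2 codewords.
  weight 5: 3 codewords.
Minimum distance d = smallest w > 0 with A_w > 0 = 2.
Sanity: Σ A_w = 8 = 2^3 = 8 ✓.


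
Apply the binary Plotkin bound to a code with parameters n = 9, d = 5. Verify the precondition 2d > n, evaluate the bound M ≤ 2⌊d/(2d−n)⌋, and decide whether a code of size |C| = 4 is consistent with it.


Plotkin bound M ≤ 10; given |C| = 4 ≤ bound (satisfied).

Check applicability: 2d = 10, n = 9.
2d − n = 1 > 0, so Plotkin applies.
Compute d/(2d−n) = 5/1 ≈ 5.0000.
⌊d/(2d−n)⌋ = 5.
Plotkin bound: M ≤ 2·5 = 10.
Given |C| = 4, check: satisfied.
This |C| is below the Plotkin bound.


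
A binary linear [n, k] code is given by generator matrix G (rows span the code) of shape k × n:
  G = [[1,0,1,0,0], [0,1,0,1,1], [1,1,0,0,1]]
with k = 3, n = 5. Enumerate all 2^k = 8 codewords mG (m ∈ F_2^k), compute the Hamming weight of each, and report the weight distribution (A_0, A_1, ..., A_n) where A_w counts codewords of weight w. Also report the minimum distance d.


Weight distribution: A_0 = 1, A_2 = 3, A_3 = 3, A_5 = 1. Minimum distance d = 2.

Enumerate all 2^3 = 8 messages m ∈ F_2^3.
For each, compute codeword c = mG in F_2^5, then tally its weight.
  m = 000 → c = 00000, weight = 0.
  m = 100 → c = 10100, weight = 2.
  m = 010 → c = 01011, weight = 3.
  m = 110 → c = 11111, weight = 5.
  m = 001 → c = 11001, weight = 3.
  m = 101 → c = 01101, weight = 3.
  m = 011 → c = 10010, weight = 2.
  m = 111 → c = 00110, weight = 2.
Tally weights:
  weight 0: 1 codewords.
  weight 2: 3 codewords.
  weight 3: 3 codewords.
  weight 5: 1 codewords.
Minimum distance d = smallest w > 0 with A_w > 0 = 2.
Sanity: Σ A_w = 8 = 2^3 = 8 ✓.


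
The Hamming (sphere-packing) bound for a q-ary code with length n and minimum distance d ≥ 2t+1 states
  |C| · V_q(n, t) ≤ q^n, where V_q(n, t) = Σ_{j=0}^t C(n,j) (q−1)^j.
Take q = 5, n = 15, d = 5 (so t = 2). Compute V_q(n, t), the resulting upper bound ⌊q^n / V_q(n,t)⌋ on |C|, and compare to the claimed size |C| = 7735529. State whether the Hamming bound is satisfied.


V_q(n, t) = 1741, q^n = 30517578125, Hamming bound = 17528764, |C| = 7735529 ≤ bound (satisfied).

Step 1: Compute V_q(n, t) = Σ_{j=0}^2 C(n, j) (q−1)^j.
  j = 0: C(15,0)·(4)^0 = 1·1 = 1.
  j = 1: C(15,1)·(4)^1 = 15·4 = 60.
  j = 2: C(15,2)·(4)^2 = 105·16 = 1680.
  V_q(n, t) = 1 + 60 + 1680 = 1741.
Step 2: q^n = 5^15 = 30517578125.
Step 3: Hamming bound ⌊q^n / V_q(n,t)⌋ = ⌊30517578125/1741⌋ = 17528764.
Step 4: Compare |C| = 7735529 to 17528764: satisfied.
The claimed |C| lies below the Hamming bound.


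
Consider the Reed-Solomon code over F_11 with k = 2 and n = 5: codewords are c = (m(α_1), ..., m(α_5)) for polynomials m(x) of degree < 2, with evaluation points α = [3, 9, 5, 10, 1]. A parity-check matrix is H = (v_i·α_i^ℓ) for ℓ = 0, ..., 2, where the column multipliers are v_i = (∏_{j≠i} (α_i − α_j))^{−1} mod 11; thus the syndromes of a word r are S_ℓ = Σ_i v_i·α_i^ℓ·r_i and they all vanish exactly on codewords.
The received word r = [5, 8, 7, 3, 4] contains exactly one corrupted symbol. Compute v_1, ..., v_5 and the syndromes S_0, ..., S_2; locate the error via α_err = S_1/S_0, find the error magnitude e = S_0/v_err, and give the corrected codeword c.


S = (2, 10, 6), error at position 3, error magnitude e = 1, c = [5, 8, 6, 3, 4].

Step 1: column multipliers v_i = (∏_{j≠i}(α_i − α_j))^{−1} mod 11.
  i = 1 (α = 3): (3−9)(3−5)(3−10)(3−1) = (−6)·(−2)·(−7)·2 = −168 ≡ 8, so v_1 = 8^{−1} = 7 (mod 11).
  i = 2 (α = 9): (9−3)(9−5)(9−10)(9−1) = 6·4·(−1)·8 = −192 ≡ 6, so v_2 = 6^{−1} = 2 (mod 11).
  i = 3 (α = 5): (5−3)(5−9)(5−10)(5−1) = 2·(−4)·(−5)·4 = 160 ≡ 6, so v_3 = 6^{−1} = 2 (mod 11).
  i = 4 (α = 10): (10−3)(10−9)(10−5)(10−1) = 7·1·5·9 = 315 ≡ 7, so v_4 = 7^{−1} = 8 (mod 11).
  i = 5 (α = 1): (1−3)(1−9)(1−5)(1−10) = (−2)·(−8)·(−4)·(−9) = 576 ≡ 4, so v_5 = 4^{−1} = 3 (mod 11).
  v = [7, 2, 2, 8, 3].
Step 2: syndromes of r = [5, 8, 7, 3, 4] (all sums mod 11).
  S_0 = Σ v_i r_i = 7·5 + 2·8 + 2·7 + 8·3 + 3·4 = 101 ≡ 2.
  S_1 = Σ v_i α_i r_i = 7·3·5 + 2·9·8 + 2·5·7 + 8·10·3 + 3·1·4 = 571 ≡ 10.
  α_i^2 mod 11 = [9, 4, 3, 1, 1].
  S_2 = Σ v_i α_i^2 r_i = 7·9·5 + 2·4·8 + 2·3·7 + 8·1·3 + 3·1·4 = 457 ≡ 6.
  S = (2, 10, 6) ≠ 0, so r is not a codeword (an error is present).
Step 3: locate the error. For a single error e at position i, S_ℓ = v_i·e·α_i^ℓ, so α_err = S_1/S_0.
  S_0^{−1} = 2^{−1} = 6 (mod 11), so α_err = 10·6 = 60 ≡ 5 = α_3. Error position i = 3.
  Consistency check: S_2/S_1 = 6·10 = 60 ≡ 5 = α_err ✓ (single-error assumption holds).
Step 4: error magnitude e = S_0/v_3 = S_0·∏_{j≠3}(α_3 − α_j) = 2·6 = 12 ≡ 1 (mod 11).
Step 5: correct position 3: c_3 = r_3 − e = 7 − 1 ≡ 6 (mod 11). Hence c = [5, 8, 6, 3, 4].
  Check: interpolating c through the α_i gives m(x) = 9 + 6·x (degree < 2) with m(α_i) = c_i for every i, so c is indeed a codeword.


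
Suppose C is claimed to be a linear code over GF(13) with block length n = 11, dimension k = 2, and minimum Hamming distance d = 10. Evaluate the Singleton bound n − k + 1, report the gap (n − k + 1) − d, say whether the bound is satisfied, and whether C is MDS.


Singleton RHS = n − k + 1 = 10, slack = 0, bound satisfied, MDS.

Singleton bound: d ≤ n − k + 1.
Here n = 11, k = 2, so n − k + 1 = 10.
Given d = 10, check d ≤ 10: YES.
Slack = (n − k + 1) − d = 0.
The code is MDS (slack = 0).
Description: the claimed parameters are [11, 2, 10]_13; such a code would be MDS (meets Singleton bound).


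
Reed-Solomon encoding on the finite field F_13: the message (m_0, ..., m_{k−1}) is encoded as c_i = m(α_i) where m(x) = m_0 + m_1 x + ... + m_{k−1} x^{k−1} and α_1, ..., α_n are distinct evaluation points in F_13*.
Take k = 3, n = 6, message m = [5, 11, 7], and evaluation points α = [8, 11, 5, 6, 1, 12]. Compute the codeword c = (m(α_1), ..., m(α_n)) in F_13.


c = [8, 11, 1, 11, 10, 1]

Message polynomial: m(x) = 5 + 11·x + 7·x^2 (mod 13).
For each evaluation point α_i, compute m(α_i) mod 13:
  α_1 = 8: Horner steps 7 → 2 → 8, so m(8) = 8.
  α_2 = 11: Horner steps 7 → 10 → 11, so m(11) = 11.
  α_3 = 5: Horner steps 7 → 7 → 1, so m(5) = 1.
  α_4 = 6: Horner steps 7 → 1 → 11, so m(6) = 11.
  α_5 = 1: Horner steps 7 → 5 → 10, so m(1) = 10.
  α_6 = 12: Horner steps 7 → 4 → 1, so m(12) = 1.
Codeword c = [8, 11, 1, 11, 10, 1] ∈ F_13^6.


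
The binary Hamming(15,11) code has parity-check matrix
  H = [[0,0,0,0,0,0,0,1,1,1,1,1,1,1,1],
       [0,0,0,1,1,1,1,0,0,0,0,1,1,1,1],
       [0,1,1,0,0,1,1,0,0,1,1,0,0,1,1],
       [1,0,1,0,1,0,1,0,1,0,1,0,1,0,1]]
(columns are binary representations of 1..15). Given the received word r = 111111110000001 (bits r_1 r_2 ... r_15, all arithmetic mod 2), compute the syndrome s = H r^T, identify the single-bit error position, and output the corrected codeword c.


s = (0, 1, 1, 1)^T, error position = 7, corrected codeword c = 111111010000001

Compute s = H r^T mod 2 one row at a time:
  s_1 = 1 + 0 + 0 + 0 + 0 + 0 + 0 + 1 = 2 ≡ 0 (mod 2).
  s_2 = 1 + 1 + 1 + 1 + 0 + 0 + 0 + 1 = 5 ≡ 1 (mod 2).
  s_3 = 1 + 1 + 1 + 1 + 0 + 0 + 0 + 1 = 5 ≡ 1 (mod 2).
  s_4 = 1 + 1 + 1 + 1 + 0 + 0 + 0 + 1 = 5 ≡ 1 (mod 2).
s = (0, 1, 1, 1)^T — this equals column 7 of H (binary 0111), so error is at position 7.
Correct: flip bit 7 of r = 111111110000001 to get c = 111111010000001.


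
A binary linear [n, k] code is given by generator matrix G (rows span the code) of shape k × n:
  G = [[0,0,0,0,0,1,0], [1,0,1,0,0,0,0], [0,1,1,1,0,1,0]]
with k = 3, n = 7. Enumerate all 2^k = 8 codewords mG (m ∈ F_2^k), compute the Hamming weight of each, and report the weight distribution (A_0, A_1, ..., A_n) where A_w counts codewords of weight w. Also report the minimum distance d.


Weight distribution: A_0 = 1, A_1 = 1, A_2 = 1, A_3 = 3, A_4 = 2. Minimum distance d = 1.

Enumerate all 2^3 = 8 messages m ∈ F_2^3.
For each, compute codeword c = mG in F_2^7, then tally its weight.
  m = 000 → c = 0000000, weight = 0.
  m = 100 → c = 0000010, weight = 1.
  m = 010 → c = 1010000, weight = 2.
  m = 110 → c = 1010010, weight = 3.
  m = 001 → c = 0111010, weight = 4.
  m = 101 → c = 0111000, weight = 3.
  m = 011 → c = 1101010, weight = 4.
  m = 111 → c = 1101000, weight = 3.
Tally weights:
  weight 0: 1 codewords.
  weight 1: 1 codewords.
  weight 2: 1 codewords.
  weight 3: 3 codewords.
  weight 4: 2 codewords.
Minimum distance d = smallest w > 0 with A_w > 0 = 1.
Sanity: Σ A_w = 8 = 2^3 = 8 ✓.


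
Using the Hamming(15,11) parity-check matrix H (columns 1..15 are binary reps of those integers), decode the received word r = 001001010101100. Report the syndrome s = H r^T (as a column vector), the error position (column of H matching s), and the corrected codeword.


s = (0, 1, 1, 0)^T, error position = 6, corrected codeword c = 001000010101100

Compute s = H r^T mod 2 one row at a time:
  s_1 = 1 + 0 + 1 + 0 + 1 + 1 + 0 + 0 = 4 ≡ 0 (mod 2).
  s_2 = 0 + 0 + 1 + 0 + 1 + 1 + 0 + 0 = 3 ≡ 1 (mod 2).
  s_3 = 0 + 1 + 1 + 0 + 1 + 0 + 0 + 0 = 3 ≡ 1 (mod 2).
  s_4 = 0 + 1 + 0 + 0 + 0 + 0 + 1 + 0 = 2 ≡ 0 (mod 2).
s = (0, 1, 1, 0)^T — this equals column 6 of H (binary 0110), so error is at position 6.
Correct: flip bit 6 of r = 001001010101100 to get c = 001000010101100.


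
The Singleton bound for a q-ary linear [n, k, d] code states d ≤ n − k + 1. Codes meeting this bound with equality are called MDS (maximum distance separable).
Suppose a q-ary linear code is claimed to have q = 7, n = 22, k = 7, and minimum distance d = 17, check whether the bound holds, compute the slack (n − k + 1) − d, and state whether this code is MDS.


Singleton RHS = n − k + 1 = 16, slack = -1, bound violated (no such code; not MDS).

Singleton bound: d ≤ n − k + 1.
Here n = 22, k = 7, so n − k + 1 = 16.
Given d = 17, check d ≤ 16: NO.
Slack = (n − k + 1) − d = -1.
The slack is negative: d = 17 exceeds n − k + 1 = 16 by 1, so the Singleton bound is violated and no linear [22, 7, 17]_7 code can exist. In particular it is not MDS (MDS requires d = n − k + 1 exactly).
Description: the claimed parameters are [22, 7, 17]_7; such a code would be impossible (violates the Singleton bound).


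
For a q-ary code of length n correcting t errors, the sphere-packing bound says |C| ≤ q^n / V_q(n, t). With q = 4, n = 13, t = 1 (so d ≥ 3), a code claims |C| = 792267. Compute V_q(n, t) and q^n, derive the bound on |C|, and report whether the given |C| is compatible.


V_q(n, t) = 40, q^n = 67108864, Hamming bound = 1677721, |C| = 792267 ≤ bound (satisfied).

Step 1: Compute V_q(n, t) = Σ_{j=0}^1 C(n, j) (q−1)^j.
  j = 0: C(13,0)·(3)^0 = 1·1 = 1.
  j = 1: C(13,1)·(3)^1 = 13·3 = 39.
  V_q(n, t) = 1 + 39 = 40.
Step 2: q^n = 4^13 = 67108864.
Step 3: Hamming bound ⌊q^n / V_q(n,t)⌋ = ⌊67108864/40⌋ = 1677721.
Step 4: Compare |C| = 792267 to 1677721: satisfied.
The claimed |C| lies below the Hamming bound.


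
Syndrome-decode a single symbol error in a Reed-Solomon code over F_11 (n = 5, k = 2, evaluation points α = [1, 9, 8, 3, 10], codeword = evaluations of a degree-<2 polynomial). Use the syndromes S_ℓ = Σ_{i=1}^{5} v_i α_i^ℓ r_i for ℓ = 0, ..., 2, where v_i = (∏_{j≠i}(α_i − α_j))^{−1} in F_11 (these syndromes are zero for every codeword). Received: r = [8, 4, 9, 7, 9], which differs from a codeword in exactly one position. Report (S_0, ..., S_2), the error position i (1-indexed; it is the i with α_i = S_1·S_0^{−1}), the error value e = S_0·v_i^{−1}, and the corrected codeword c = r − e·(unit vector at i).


S = (8, 9, 6), error at position 3, error magnitude e = 10, c = [8, 4, 10, 7, 9].

Step 1: column multipliers v_i = (∏_{j≠i}(α_i − α_j))^{−1} mod 11.
  i = 1 (α = 1): (1−9)(1−8)(1−3)(1−10) = (−8)·(−7)·(−2)·(−9) = 1008 ≡ 7, so v_1 = 7^{−1} = 8 (mod 11).
  i = 2 (α = 9): (9−1)(9−8)(9−3)(9−10) = 8·1·6·(−1) = −48 ≡ 7, so v_2 = 7^{−1} = 8 (mod 11).
  i = 3 (α = 8): (8−1)(8−9)(8−3)(8−10) = 7·(−1)·5·(−2) = 70 ≡ 4, so v_3 = 4^{−1} = 3 (mod 11).
  i = 4 (α = 3): (3−1)(3−9)(3−8)(3−10) = 2·(−6)·(−5)·(−7) = −420 ≡ 9, so v_4 = 9^{−1} = 5 (mod 11).
  i = 5 (α = 10): (10−1)(10−9)(10−8)(10−3) = 9·1·2·7 = 126 ≡ 5, so v_5 = 5^{−1} = 9 (mod 11).
  v = [8, 8, 3, 5, 9].
Step 2: syndromes of r = [8, 4, 9, 7, 9] (all sums mod 11).
  S_0 = Σ v_i r_i = 8·8 + 8·4 + 3·9 + 5·7 + 9·9 = 239 ≡ 8.
  S_1 = Σ v_i α_i r_i = 8·1·8 + 8·9·4 + 3·8·9 + 5·3·7 + 9·10·9 = 1483 ≡ 9.
  α_i^2 mod 11 = [1, 4, 9, 9, 1].
  S_2 = Σ v_i α_i^2 r_i = 8·1·8 + 8·4·4 + 3·9·9 + 5·9·7 + 9·1·9 = 831 ≡ 6.
  S = (8, 9, 6) ≠ 0, so r is not a codeword (an error is present).
Step 3: locate the error. For a single error e at position i, S_ℓ = v_i·e·α_i^ℓ, so α_err = S_1/S_0.
  S_0^{−1} = 8^{−1} = 7 (mod 11), so α_err = 9·7 = 63 ≡ 8 = α_3. Error position i = 3.
  Consistency check: S_2/S_1 = 6·5 = 30 ≡ 8 = α_err ✓ (single-error assumption holds).
Step 4: error magnitude e = S_0/v_3 = S_0·∏_{j≠3}(α_3 − α_j) = 8·4 = 32 ≡ 10 (mod 11).
Step 5: correct position 3: c_3 = r_3 − e = 9 − 10 ≡ 10 (mod 11). Hence c = [8, 4, 10, 7, 9].
  Check: interpolating c through the α_i gives m(x) = 3 + 5·x (degree < 2) with m(α_i) = c_i for every i, so c is indeed a codeword.


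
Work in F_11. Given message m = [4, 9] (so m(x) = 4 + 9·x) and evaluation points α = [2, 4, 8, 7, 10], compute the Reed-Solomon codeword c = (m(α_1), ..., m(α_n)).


c = [0, 7, 10, 1, 6]

Message polynomial: m(x) = 4 + 9·x (mod 11).
For each evaluation point α_i, compute m(α_i) mod 11:
  α_1 = 2: Horner steps 9 → 0, so m(2) = 0.
  α_2 = 4: Horner steps 9 → 7, so m(4) = 7.
  α_3 = 8: Horner steps 9 → 10, so m(8) = 10.
  α_4 = 7: Horner steps 9 → 1, so m(7) = 1.
  α_5 = 10: Horner steps 9 → 6, so m(10) = 6.
Codeword c = [0, 7, 10, 1, 6] ∈ F_11^5.
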